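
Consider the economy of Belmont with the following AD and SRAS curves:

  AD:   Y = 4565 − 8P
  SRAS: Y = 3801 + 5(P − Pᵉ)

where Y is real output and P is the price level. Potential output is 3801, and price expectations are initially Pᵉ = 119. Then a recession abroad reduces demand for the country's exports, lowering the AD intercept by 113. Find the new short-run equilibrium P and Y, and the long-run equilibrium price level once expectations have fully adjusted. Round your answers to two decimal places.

Short run: P = 95.85, Y = 3685.23. Long run: P = 81.38.

AD shifts left: new AD is Y = 4452 − 8P. With Pᵉ = 119, SRAS is Y = 3206 + 5P.
Short run: 4452 − 8P = 3206 + 5P gives 1246 = 13P, so P = 95.85 and Y = 4452 − 8P = 3685.23.
Y = 3685.23 is below potential 3801; expectations adjust and SRAS shifts right until Y = 3801.
Long run: on the new AD curve, 3801 = 4452 − 8P gives P = 81.38.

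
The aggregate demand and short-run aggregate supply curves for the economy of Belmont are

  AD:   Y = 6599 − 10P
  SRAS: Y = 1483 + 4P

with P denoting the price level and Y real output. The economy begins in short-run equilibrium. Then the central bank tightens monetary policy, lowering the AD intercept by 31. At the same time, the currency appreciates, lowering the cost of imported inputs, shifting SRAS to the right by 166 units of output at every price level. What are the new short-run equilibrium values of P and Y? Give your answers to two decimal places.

After both shocks: AD is Y = 6568 − 10P and SRAS is Y = 1649 + 4P.
Setting them equal: 4919 = 14P, so P = 351.36.
Substituting into AD, Y = 3054.43.

P = 351.36, Y = 3054.43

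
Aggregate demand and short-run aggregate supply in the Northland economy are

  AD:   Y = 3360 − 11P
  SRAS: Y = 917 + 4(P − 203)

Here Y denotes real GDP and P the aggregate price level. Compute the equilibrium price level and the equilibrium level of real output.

Write SRAS as Y = 917 + 4P − 812 = 105 + 4P.
Set AD = SRAS: 3360 − 11P = 105 + 4P, so 3255 = 15P and P = 217.
Then Y = 3360 − 11·217 = 973.

P = 217, Y = 973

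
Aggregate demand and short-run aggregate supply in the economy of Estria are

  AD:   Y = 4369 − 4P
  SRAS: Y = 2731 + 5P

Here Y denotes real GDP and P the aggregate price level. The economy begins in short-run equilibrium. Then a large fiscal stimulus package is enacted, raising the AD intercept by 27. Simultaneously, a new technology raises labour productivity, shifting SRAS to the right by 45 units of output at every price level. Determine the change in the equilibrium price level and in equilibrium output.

ΔP = -2, ΔY = +35

After both shocks: AD is Y = 4396 − 4P and SRAS is Y = 2776 + 5P.
Setting them equal: 1620 = 9P, so P = 180.
Y = 4396 − 4·180 = 3676.
Initially P = 182, Y = 3641, so ΔP = -2 and ΔY = +35.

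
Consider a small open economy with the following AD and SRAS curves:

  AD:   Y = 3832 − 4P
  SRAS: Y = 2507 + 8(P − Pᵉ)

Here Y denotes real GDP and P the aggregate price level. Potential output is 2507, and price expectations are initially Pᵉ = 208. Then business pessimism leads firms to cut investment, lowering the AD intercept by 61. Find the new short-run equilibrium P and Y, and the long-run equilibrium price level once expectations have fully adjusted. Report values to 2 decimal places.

Short run: P = 244.00, Y = 2795.00. Long run: P = 316.00.

AD shifts left: new AD is Y = 3771 − 4P. With Pᵉ = 208, SRAS is Y = 843 + 8P.
Short run: 3771 − 4P = 843 + 8P gives 2928 = 12P, so P = 244.00 and Y = 3771 − 4P = 2795.00.
Y = 2795.00 is above potential 2507; expectations adjust and SRAS shifts left until Y = 2507.
Long run: on the new AD curve, 2507 = 3771 − 4P gives P = 316.00.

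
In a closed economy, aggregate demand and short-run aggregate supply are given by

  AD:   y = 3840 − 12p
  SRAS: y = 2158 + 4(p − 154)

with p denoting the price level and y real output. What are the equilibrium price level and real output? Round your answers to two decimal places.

p = 143.63, y = 2116.50

Write SRAS as y = 2158 + 4p − 616 = 1542 + 4p.
Set AD = SRAS: 3840 − 12p = 1542 + 4p, so 2298 = 16p and p = 143.63.
Substituting into AD, y = 3840 − 12p = 2116.50.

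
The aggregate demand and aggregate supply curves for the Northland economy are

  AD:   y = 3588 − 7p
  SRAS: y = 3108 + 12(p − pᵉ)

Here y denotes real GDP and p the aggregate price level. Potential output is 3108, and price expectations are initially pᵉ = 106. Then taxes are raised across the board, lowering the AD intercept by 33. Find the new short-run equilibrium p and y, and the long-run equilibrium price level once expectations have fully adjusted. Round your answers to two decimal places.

Short run: p = 90.47, y = 2921.68. Long run: p = 63.86.

AD shifts left: new AD is y = 3555 − 7p. With pᵉ = 106, SRAS is y = 1836 + 12p.
Short run: 3555 − 7p = 1836 + 12p gives 1719 = 19p, so p = 90.47 and y = 3555 − 7p = 2921.68.
y = 2921.68 is below potential 3108; expectations adjust and SRAS shifts right until y = 3108.
Long run: on the new AD curve, 3108 = 3555 − 7p gives p = 63.86.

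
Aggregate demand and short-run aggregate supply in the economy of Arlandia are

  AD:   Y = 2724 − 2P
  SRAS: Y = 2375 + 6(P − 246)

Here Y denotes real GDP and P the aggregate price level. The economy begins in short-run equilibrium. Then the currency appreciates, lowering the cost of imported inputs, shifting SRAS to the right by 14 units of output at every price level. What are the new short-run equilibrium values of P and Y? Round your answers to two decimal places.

P = 226.38, Y = 2271.25

This is a positive supply shock: SRAS shifts right.
New SRAS: Y = 913 + 6P.
Set AD = SRAS: 2724 − 2P = 913 + 6P, so 1811 = 8P and P = 226.38.
Substituting into AD, Y = 2271.25.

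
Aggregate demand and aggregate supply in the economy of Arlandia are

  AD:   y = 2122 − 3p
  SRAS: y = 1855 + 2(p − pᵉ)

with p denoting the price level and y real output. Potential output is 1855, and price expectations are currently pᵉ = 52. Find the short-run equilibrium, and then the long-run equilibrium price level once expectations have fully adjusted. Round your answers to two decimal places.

Short run: p = 74.20, y = 1899.40. Long run: p = 89.00.

Short run: with pᵉ = 52, SRAS is y = 1751 + 2p. Setting AD = SRAS gives 371 = 5p, so p = 74.20 and y = 2122 − 3p = 1899.40.
Output 1899.40 is above potential 1855, so over time expected prices rise and SRAS shifts left until y returns to 1855.
Long run: y = 1855 on the AD curve gives 1855 = 2122 − 3p, so p = 89.00.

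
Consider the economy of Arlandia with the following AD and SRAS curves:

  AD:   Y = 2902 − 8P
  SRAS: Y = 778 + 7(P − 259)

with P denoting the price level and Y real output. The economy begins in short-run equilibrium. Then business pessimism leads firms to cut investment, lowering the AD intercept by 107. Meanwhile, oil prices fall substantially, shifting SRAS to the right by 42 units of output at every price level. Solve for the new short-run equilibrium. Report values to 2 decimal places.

After both shocks: AD is Y = 2795 − 8P and SRAS is Y = 7P − 993.
Setting them equal: 3788 = 15P, so P = 252.53.
Substituting into AD, Y = 774.73.

P = 252.53, Y = 774.73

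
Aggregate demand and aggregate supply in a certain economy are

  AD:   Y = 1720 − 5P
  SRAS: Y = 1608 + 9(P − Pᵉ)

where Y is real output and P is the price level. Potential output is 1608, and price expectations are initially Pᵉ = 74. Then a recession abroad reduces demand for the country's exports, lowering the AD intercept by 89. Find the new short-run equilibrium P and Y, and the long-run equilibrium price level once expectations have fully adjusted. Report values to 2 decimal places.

Short run: P = 49.21, Y = 1384.93. Long run: P = 4.60.

AD shifts left: new AD is Y = 1631 − 5P. With Pᵉ = 74, SRAS is Y = 942 + 9P.
Short run: 1631 − 5P = 942 + 9P gives 689 = 14P, so P = 49.21 and Y = 1631 − 5P = 1384.93.
Y = 1384.93 is below potential 1608; expectations adjust and SRAS shifts right until Y = 1608.
Long run: on the new AD curve, 1608 = 1631 − 5P gives P = 4.60.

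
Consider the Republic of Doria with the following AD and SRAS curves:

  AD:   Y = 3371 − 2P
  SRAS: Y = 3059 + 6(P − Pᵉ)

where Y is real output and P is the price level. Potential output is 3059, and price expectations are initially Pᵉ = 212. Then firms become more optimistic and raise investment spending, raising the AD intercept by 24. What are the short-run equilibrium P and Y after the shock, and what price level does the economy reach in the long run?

AD shifts right: new AD is Y = 3395 − 2P. With Pᵉ = 212, SRAS is Y = 1787 + 6P.
Short run: 3395 − 2P = 1787 + 6P gives 1608 = 8P, so P = 201 and Y = 3395 − 2·201 = 2993.
Y = 2993 is below potential 3059; expectations adjust and SRAS shifts right until Y = 3059.
Long run: on the new AD curve, 3059 = 3395 − 2P gives P = 168.

Short run: P = 201, Y = 2993. Long run: P = 168.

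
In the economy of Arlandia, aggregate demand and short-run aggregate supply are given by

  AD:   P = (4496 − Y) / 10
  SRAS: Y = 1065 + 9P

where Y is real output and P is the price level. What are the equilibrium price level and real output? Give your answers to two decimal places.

P = 180.58, Y = 2690.21

Rearrange AD to Y = 4496 − 10P.
Set AD = SRAS: 4496 − 10P = 1065 + 9P, so 3431 = 19P and P = 180.58.
Substituting into AD, Y = 4496 − 10P = 2690.21.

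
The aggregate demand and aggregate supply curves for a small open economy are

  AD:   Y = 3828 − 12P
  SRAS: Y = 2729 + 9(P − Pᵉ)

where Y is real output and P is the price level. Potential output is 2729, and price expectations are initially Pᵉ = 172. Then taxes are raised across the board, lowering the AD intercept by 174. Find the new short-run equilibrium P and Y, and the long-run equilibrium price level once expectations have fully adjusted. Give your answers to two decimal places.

AD shifts left: new AD is Y = 3654 − 12P. With Pᵉ = 172, SRAS is Y = 1181 + 9P.
Short run: 3654 − 12P = 1181 + 9P gives 2473 = 21P, so P = 117.76 and Y = 3654 − 12P = 2240.86.
Y = 2240.86 is below potential 2729; expectations adjust and SRAS shifts right until Y = 2729.
Long run: on the new AD curve, 2729 = 3654 − 12P gives P = 77.08.

Short run: P = 117.76, Y = 2240.86. Long run: P = 77.08.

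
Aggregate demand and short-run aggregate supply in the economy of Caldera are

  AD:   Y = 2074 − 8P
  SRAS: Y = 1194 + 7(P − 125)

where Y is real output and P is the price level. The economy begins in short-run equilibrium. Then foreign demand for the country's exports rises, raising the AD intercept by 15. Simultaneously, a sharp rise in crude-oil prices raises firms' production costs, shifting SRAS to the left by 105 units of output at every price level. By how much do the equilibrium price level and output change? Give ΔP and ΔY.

ΔP = +8, ΔY = -49

After both shocks: AD is Y = 2089 − 8P and SRAS is Y = 214 + 7P.
Setting them equal: 1875 = 15P, so P = 125.
Y = 2089 − 8·125 = 1089.
Initially P = 117, Y = 1138, so ΔP = +8 and ΔY = -49.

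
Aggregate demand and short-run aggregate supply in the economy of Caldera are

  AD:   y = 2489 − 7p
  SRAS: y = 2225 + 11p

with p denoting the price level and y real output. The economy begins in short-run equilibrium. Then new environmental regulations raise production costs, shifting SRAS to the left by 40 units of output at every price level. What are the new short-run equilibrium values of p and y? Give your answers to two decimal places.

p = 16.89, y = 2370.78

This is a negative supply shock: SRAS shifts left.
New SRAS: y = 2185 + 11p.
Set AD = SRAS: 2489 − 7p = 2185 + 11p, so 304 = 18p and p = 16.89.
Substituting into AD, y = 2370.78.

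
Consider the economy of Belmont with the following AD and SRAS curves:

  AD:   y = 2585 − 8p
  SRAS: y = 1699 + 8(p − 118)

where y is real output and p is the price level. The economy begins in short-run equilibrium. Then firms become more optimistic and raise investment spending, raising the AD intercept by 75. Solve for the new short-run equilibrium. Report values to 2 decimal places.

This is a positive demand shock: AD shifts right.
New AD: y = 2660 − 8p.
SRAS can be written y = 755 + 8p.
Set AD = SRAS: 2660 − 8p = 755 + 8p, so 1905 = 16p and p = 119.06.
Substituting into AD, y = 1707.50.

p = 119.06, y = 1707.50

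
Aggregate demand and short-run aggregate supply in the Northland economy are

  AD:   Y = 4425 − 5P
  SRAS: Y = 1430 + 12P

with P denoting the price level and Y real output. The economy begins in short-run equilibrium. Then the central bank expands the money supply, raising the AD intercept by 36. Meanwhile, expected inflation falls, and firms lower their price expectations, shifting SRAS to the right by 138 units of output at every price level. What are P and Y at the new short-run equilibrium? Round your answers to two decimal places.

After both shocks: AD is Y = 4461 − 5P and SRAS is Y = 1568 + 12P.
Setting them equal: 2893 = 17P, so P = 170.18.
Substituting into AD, Y = 3610.12.

P = 170.18, Y = 3610.12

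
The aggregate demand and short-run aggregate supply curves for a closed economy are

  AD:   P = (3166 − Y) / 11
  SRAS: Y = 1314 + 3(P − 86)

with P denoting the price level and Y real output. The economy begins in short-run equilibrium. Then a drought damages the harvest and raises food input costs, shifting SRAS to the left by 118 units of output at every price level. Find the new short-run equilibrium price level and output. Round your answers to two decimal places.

P = 159.14, Y = 1415.43

This is a negative supply shock: SRAS shifts left.
New SRAS: Y = 938 + 3P.
Set AD = SRAS: 3166 − 11P = 938 + 3P, so 2228 = 14P and P = 159.14.
Substituting into AD, Y = 1415.43.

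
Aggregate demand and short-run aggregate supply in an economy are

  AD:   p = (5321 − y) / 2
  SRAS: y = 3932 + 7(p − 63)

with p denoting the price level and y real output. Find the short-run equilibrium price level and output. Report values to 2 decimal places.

p = 203.33, y = 4914.33

Write SRAS as y = 3932 + 7p − 441 = 3491 + 7p.
Rearrange AD to y = 5321 − 2p.
Set AD = SRAS: 5321 − 2p = 3491 + 7p, so 1830 = 9p and p = 203.33.
Substituting into AD, y = 5321 − 2p = 4914.33.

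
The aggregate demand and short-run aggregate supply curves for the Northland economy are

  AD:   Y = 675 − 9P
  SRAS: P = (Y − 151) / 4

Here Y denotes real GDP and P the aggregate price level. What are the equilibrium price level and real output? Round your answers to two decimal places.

P = 40.31, Y = 312.23

Rearrange SRAS to Y = 151 + 4P.
Set AD = SRAS: 675 − 9P = 151 + 4P, so 524 = 13P and P = 40.31.
Substituting into AD, Y = 675 − 9P = 312.23.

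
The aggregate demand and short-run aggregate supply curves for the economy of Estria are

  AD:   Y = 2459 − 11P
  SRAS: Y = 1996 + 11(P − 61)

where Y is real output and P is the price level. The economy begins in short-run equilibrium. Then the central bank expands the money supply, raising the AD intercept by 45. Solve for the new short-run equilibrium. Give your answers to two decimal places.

P = 53.59, Y = 1914.50

This is a positive demand shock: AD shifts right.
New AD: Y = 2504 − 11P.
SRAS can be written Y = 1325 + 11P.
Set AD = SRAS: 2504 − 11P = 1325 + 11P, so 1179 = 22P and P = 53.59.
Substituting into AD, Y = 1914.50.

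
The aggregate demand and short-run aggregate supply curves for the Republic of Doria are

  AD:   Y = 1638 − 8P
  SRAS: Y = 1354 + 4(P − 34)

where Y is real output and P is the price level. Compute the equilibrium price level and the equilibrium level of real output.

P = 35, Y = 1358

Write SRAS as Y = 1354 + 4P − 136 = 1218 + 4P.
Set AD = SRAS: 1638 − 8P = 1218 + 4P, so 420 = 12P and P = 35.
Then Y = 1638 − 8·35 = 1358.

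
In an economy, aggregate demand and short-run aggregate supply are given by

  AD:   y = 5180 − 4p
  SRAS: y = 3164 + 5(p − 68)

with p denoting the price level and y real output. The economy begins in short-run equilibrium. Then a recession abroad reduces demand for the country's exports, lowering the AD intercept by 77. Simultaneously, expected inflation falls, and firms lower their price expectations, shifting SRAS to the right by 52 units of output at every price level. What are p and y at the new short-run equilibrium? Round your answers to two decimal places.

p = 247.44, y = 4113.22

After both shocks: AD is y = 5103 − 4p and SRAS is y = 2876 + 5p.
Setting them equal: 2227 = 9p, so p = 247.44.
Substituting into AD, y = 4113.22.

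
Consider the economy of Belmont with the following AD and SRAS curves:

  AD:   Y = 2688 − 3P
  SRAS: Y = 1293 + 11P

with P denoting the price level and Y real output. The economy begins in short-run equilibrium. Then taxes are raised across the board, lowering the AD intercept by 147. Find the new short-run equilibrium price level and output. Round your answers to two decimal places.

This is a negative demand shock: AD shifts left.
New AD: Y = 2541 − 3P.
Set AD = SRAS: 2541 − 3P = 1293 + 11P, so 1248 = 14P and P = 89.14.
Substituting into AD, Y = 2273.57.

P = 89.14, Y = 2273.57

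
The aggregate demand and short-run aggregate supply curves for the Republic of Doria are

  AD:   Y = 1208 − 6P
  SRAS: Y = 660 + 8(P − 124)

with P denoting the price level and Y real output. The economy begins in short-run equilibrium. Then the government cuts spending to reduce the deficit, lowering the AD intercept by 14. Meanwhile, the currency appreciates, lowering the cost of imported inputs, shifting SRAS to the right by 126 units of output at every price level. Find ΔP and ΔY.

ΔP = -10, ΔY = +46

After both shocks: AD is Y = 1194 − 6P and SRAS is Y = 8P − 206.
Setting them equal: 1400 = 14P, so P = 100.
Y = 1194 − 6·100 = 594.
Initially P = 110, Y = 548, so ΔP = -10 and ΔY = +46.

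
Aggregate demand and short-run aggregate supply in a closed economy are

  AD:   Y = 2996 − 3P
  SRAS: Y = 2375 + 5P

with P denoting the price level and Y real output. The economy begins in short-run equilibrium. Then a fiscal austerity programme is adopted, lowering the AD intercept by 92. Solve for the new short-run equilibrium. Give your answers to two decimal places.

P = 66.13, Y = 2705.63

This is a negative demand shock: AD shifts left.
New AD: Y = 2904 − 3P.
Set AD = SRAS: 2904 − 3P = 2375 + 5P, so 529 = 8P and P = 66.13.
Substituting into AD, Y = 2705.63.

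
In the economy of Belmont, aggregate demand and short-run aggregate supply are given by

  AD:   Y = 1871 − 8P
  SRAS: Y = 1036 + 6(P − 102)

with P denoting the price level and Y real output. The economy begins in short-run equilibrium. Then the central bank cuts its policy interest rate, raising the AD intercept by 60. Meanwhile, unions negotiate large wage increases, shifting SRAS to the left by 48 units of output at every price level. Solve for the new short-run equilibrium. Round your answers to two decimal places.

After both shocks: AD is Y = 1931 − 8P and SRAS is Y = 376 + 6P.
Setting them equal: 1555 = 14P, so P = 111.07.
Substituting into AD, Y = 1042.43.

P = 111.07, Y = 1042.43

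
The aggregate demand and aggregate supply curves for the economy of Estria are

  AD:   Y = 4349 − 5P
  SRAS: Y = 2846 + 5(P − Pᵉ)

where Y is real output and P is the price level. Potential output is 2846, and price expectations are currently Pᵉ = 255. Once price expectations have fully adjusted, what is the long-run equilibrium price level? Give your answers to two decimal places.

Short run: with Pᵉ = 255, SRAS is Y = 1571 + 5P. Setting AD = SRAS gives 2778 = 10P, so P = 277.80 and Y = 4349 − 5P = 2960.00.
Output 2960.00 is above potential 2846, so over time expected prices rise and SRAS shifts left until Y returns to 2846.
Long run: Y = 2846 on the AD curve gives 2846 = 4349 − 5P, so P = 300.60.

Long-run P = 300.60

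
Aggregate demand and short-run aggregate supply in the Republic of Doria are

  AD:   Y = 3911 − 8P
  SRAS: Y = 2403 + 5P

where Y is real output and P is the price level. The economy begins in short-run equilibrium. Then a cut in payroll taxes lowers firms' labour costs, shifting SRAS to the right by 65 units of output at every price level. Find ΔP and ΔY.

ΔP = -5, ΔY = +40

This is a positive supply shock: SRAS shifts right.
New SRAS: Y = 2468 + 5P.
Set AD = SRAS: 3911 − 8P = 2468 + 5P, so 1443 = 13P and P = 111.
Y = 3911 − 8·111 = 3023.
Initially P = 116, Y = 2983, so ΔP = -5 and ΔY = +40.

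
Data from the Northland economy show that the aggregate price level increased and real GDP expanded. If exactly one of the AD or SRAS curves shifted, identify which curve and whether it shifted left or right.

P rose and Y rose. An AD shift moves P and Y in the same direction; an SRAS shift moves them in opposite directions.
Here P and Y moved in the same direction, so the AD curve shifted.
Since Y rose, AD shifted right.

AD shifted right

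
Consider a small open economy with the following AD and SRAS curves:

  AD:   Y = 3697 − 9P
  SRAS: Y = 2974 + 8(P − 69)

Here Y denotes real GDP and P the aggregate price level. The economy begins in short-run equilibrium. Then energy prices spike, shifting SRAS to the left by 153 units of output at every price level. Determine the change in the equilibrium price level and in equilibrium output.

ΔP = +9, ΔY = -81

This is a negative supply shock: SRAS shifts left.
New SRAS: Y = 2269 + 8P.
Set AD = SRAS: 3697 − 9P = 2269 + 8P, so 1428 = 17P and P = 84.
Y = 3697 − 9·84 = 2941.
Initially P = 75, Y = 3022, so ΔP = +9 and ΔY = -81.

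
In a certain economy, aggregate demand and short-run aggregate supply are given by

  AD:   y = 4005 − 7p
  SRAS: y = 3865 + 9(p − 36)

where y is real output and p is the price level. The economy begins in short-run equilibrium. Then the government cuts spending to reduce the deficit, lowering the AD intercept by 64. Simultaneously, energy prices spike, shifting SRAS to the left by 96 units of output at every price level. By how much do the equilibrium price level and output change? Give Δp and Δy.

After both shocks: AD is y = 3941 − 7p and SRAS is y = 3445 + 9p.
Setting them equal: 496 = 16p, so p = 31.
y = 3941 − 7·31 = 3724.
Initially p = 29, y = 3802, so Δp = +2 and Δy = -78.

Δp = +2, Δy = -78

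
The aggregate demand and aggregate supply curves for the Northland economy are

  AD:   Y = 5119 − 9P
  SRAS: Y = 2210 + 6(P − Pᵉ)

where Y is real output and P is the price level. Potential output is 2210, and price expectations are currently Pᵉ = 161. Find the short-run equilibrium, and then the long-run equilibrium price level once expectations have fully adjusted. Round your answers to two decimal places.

Short run: with Pᵉ = 161, SRAS is Y = 1244 + 6P. Setting AD = SRAS gives 3875 = 15P, so P = 258.33 and Y = 5119 − 9P = 2794.00.
Output 2794.00 is above potential 2210, so over time expected prices rise and SRAS shifts left until Y returns to 2210.
Long run: Y = 2210 on the AD curve gives 2210 = 5119 − 9P, so P = 323.22.

Short run: P = 258.33, Y = 2794.00. Long run: P = 323.22.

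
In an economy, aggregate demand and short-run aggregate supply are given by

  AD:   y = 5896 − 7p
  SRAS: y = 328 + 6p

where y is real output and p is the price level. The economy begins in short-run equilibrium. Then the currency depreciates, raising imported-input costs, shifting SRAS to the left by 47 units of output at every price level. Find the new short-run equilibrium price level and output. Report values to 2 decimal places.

p = 431.92, y = 2872.54

This is a negative supply shock: SRAS shifts left.
New SRAS: y = 281 + 6p.
Set AD = SRAS: 5896 − 7p = 281 + 6p, so 5615 = 13p and p = 431.92.
Substituting into AD, y = 2872.54.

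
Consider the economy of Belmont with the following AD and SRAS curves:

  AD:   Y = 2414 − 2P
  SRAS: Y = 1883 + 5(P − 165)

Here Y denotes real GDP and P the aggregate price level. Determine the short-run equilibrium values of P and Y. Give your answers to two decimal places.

Write SRAS as Y = 1883 + 5P − 825 = 1058 + 5P.
Set AD = SRAS: 2414 − 2P = 1058 + 5P, so 1356 = 7P and P = 193.71.
Substituting into AD, Y = 2414 − 2P = 2026.57.

P = 193.71, Y = 2026.57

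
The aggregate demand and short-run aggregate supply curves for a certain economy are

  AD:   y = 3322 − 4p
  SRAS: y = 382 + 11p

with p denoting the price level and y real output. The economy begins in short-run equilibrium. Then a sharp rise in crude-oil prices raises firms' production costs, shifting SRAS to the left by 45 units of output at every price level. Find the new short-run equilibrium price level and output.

This is a negative supply shock: SRAS shifts left.
New SRAS: y = 337 + 11p.
Set AD = SRAS: 3322 − 4p = 337 + 11p, so 2985 = 15p and p = 199.
y = 3322 − 4·199 = 2526.

p = 199, y = 2526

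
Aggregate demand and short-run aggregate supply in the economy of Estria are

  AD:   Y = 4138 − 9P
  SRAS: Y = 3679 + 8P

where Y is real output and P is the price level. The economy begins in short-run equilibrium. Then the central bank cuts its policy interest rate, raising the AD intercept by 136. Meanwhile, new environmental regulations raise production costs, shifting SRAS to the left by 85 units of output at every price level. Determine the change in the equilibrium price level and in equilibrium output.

After both shocks: AD is Y = 4274 − 9P and SRAS is Y = 3594 + 8P.
Setting them equal: 680 = 17P, so P = 40.
Y = 4274 − 9·40 = 3914.
Initially P = 27, Y = 3895, so ΔP = +13 and ΔY = +19.

ΔP = +13, ΔY = +19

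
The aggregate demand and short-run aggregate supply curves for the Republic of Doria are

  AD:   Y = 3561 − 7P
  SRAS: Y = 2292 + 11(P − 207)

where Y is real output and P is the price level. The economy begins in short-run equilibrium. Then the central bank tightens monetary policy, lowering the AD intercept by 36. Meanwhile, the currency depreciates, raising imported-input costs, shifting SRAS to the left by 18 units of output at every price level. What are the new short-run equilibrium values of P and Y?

P = 196, Y = 2153

After both shocks: AD is Y = 3525 − 7P and SRAS is Y = 11P − 3.
Setting them equal: 3528 = 18P, so P = 196.
Y = 3525 − 7·196 = 2153.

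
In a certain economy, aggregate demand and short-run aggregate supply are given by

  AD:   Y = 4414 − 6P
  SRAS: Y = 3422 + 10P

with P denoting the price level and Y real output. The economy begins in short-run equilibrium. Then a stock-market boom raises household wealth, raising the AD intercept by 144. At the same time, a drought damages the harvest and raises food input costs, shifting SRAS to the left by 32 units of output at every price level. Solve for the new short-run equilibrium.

After both shocks: AD is Y = 4558 − 6P and SRAS is Y = 3390 + 10P.
Setting them equal: 1168 = 16P, so P = 73.
Y = 4558 − 6·73 = 4120.

P = 73, Y = 4120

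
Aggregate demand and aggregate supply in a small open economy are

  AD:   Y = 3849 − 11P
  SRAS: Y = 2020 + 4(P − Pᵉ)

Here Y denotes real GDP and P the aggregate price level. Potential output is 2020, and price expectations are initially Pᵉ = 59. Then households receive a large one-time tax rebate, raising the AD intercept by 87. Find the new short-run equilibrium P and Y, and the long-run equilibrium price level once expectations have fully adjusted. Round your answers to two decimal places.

AD shifts right: new AD is Y = 3936 − 11P. With Pᵉ = 59, SRAS is Y = 1784 + 4P.
Short run: 3936 − 11P = 1784 + 4P gives 2152 = 15P, so P = 143.47 and Y = 3936 − 11P = 2357.87.
Y = 2357.87 is above potential 2020; expectations adjust and SRAS shifts left until Y = 2020.
Long run: on the new AD curve, 2020 = 3936 − 11P gives P = 174.18.

Short run: P = 143.47, Y = 2357.87. Long run: P = 174.18.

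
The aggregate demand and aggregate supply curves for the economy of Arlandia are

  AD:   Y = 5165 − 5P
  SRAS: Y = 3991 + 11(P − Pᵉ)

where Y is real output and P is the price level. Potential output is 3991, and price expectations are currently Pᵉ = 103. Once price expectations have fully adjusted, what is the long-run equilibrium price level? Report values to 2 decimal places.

Long-run P = 234.80

Short run: with Pᵉ = 103, SRAS is Y = 2858 + 11P. Setting AD = SRAS gives 2307 = 16P, so P = 144.19 and Y = 5165 − 5P = 4444.06.
Output 4444.06 is above potential 3991, so over time expected prices rise and SRAS shifts left until Y returns to 3991.
Long run: Y = 3991 on the AD curve gives 3991 = 5165 − 5P, so P = 234.80.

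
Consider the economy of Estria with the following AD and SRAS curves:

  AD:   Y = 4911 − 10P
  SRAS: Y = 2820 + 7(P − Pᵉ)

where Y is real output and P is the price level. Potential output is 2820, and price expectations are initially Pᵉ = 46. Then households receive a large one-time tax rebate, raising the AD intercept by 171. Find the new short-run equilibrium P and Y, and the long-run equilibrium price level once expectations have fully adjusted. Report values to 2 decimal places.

AD shifts right: new AD is Y = 5082 − 10P. With Pᵉ = 46, SRAS is Y = 2498 + 7P.
Short run: 5082 − 10P = 2498 + 7P gives 2584 = 17P, so P = 152.00 and Y = 5082 − 10P = 3562.00.
Y = 3562.00 is above potential 2820; expectations adjust and SRAS shifts left until Y = 2820.
Long run: on the new AD curve, 2820 = 5082 − 10P gives P = 226.20.

Short run: P = 152.00, Y = 3562.00. Long run: P = 226.20.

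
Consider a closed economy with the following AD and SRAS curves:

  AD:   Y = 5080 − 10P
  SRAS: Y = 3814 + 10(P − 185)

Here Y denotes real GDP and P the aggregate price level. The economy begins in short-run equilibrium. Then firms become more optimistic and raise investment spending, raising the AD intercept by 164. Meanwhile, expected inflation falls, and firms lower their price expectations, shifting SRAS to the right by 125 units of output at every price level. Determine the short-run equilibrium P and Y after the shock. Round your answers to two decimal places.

After both shocks: AD is Y = 5244 − 10P and SRAS is Y = 2089 + 10P.
Setting them equal: 3155 = 20P, so P = 157.75.
Substituting into AD, Y = 3666.50.

P = 157.75, Y = 3666.50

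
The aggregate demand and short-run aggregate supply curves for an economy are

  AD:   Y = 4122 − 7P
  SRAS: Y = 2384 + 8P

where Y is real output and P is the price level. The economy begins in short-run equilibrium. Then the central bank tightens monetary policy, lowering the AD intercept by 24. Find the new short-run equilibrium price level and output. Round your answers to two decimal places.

This is a negative demand shock: AD shifts left.
New AD: Y = 4098 − 7P.
Set AD = SRAS: 4098 − 7P = 2384 + 8P, so 1714 = 15P and P = 114.27.
Substituting into AD, Y = 3298.13.

P = 114.27, Y = 3298.13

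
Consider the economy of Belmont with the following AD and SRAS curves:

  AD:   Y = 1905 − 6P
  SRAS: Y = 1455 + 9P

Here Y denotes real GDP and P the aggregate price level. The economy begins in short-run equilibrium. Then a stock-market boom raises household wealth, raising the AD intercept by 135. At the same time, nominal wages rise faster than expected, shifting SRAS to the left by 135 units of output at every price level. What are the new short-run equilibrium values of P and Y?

P = 48, Y = 1752

After both shocks: AD is Y = 2040 − 6P and SRAS is Y = 1320 + 9P.
Setting them equal: 720 = 15P, so P = 48.
Y = 2040 − 6·48 = 1752.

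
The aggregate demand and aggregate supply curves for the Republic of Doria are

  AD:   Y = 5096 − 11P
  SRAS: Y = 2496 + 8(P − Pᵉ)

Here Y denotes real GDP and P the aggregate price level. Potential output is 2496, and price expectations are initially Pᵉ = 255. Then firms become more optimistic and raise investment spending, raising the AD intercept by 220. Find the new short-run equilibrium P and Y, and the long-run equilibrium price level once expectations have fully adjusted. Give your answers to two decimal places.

AD shifts right: new AD is Y = 5316 − 11P. With Pᵉ = 255, SRAS is Y = 456 + 8P.
Short run: 5316 − 11P = 456 + 8P gives 4860 = 19P, so P = 255.79 and Y = 5316 − 11P = 2502.32.
Y = 2502.32 is above potential 2496; expectations adjust and SRAS shifts left until Y = 2496.
Long run: on the new AD curve, 2496 = 5316 − 11P gives P = 256.36.

Short run: P = 255.79, Y = 2502.32. Long run: P = 256.36.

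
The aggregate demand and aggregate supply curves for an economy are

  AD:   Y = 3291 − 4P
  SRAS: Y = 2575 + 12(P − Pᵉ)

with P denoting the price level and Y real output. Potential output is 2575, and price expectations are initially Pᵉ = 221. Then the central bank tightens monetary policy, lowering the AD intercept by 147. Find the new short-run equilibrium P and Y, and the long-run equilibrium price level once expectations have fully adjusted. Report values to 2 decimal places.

AD shifts left: new AD is Y = 3144 − 4P. With Pᵉ = 221, SRAS is Y = 12P − 77.
Short run: 3144 − 4P = 12P − 77 gives 3221 = 16P, so P = 201.31 and Y = 3144 − 4P = 2338.75.
Y = 2338.75 is below potential 2575; expectations adjust and SRAS shifts right until Y = 2575.
Long run: on the new AD curve, 2575 = 3144 − 4P gives P = 142.25.

Short run: P = 201.31, Y = 2338.75. Long run: P = 142.25.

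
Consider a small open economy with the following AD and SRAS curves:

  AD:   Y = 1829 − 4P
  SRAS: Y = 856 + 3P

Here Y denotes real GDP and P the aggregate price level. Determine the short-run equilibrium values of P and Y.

Set AD = SRAS: 1829 − 4P = 856 + 3P, so 973 = 7P and P = 139.
Then Y = 1829 − 4·139 = 1273.

P = 139, Y = 1273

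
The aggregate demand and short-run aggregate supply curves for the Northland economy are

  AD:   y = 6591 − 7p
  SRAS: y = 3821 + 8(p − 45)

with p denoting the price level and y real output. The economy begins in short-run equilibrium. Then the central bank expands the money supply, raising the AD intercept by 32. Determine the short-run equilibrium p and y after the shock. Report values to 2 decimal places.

This is a positive demand shock: AD shifts right.
New AD: y = 6623 − 7p.
SRAS can be written y = 3461 + 8p.
Set AD = SRAS: 6623 − 7p = 3461 + 8p, so 3162 = 15p and p = 210.80.
Substituting into AD, y = 5147.40.

p = 210.80, y = 5147.40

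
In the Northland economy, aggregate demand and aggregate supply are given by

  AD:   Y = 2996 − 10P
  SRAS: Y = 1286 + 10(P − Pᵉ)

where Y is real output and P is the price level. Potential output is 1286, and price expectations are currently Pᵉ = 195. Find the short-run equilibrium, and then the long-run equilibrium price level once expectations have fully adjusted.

Short run: P = 183, Y = 1166. Long run: P = 171.

Short run: with Pᵉ = 195, SRAS is Y = 10P − 664. Setting AD = SRAS gives 3660 = 20P, so P = 183 and Y = 2996 − 10·183 = 1166.
Output 1166 is below potential 1286, so over time expected prices fall and SRAS shifts right until Y returns to 1286.
Long run: Y = 1286 on the AD curve gives 1286 = 2996 − 10P, so P = 171.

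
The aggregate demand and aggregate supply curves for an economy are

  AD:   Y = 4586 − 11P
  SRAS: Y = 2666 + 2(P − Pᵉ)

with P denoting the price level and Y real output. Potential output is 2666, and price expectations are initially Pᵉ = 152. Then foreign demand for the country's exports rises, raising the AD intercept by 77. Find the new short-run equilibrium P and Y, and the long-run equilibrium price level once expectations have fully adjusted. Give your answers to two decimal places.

AD shifts right: new AD is Y = 4663 − 11P. With Pᵉ = 152, SRAS is Y = 2362 + 2P.
Short run: 4663 − 11P = 2362 + 2P gives 2301 = 13P, so P = 177.00 and Y = 4663 − 11P = 2716.00.
Y = 2716.00 is above potential 2666; expectations adjust and SRAS shifts left until Y = 2666.
Long run: on the new AD curve, 2666 = 4663 − 11P gives P = 181.55.

Short run: P = 177.00, Y = 2716.00. Long run: P = 181.55.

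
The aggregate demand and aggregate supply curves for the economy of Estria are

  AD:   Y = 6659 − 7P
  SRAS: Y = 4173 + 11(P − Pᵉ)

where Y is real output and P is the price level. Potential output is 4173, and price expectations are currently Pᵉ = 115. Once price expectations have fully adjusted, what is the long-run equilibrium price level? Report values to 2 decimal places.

Long-run P = 355.14

Short run: with Pᵉ = 115, SRAS is Y = 2908 + 11P. Setting AD = SRAS gives 3751 = 18P, so P = 208.39 and Y = 6659 − 7P = 5200.28.
Output 5200.28 is above potential 4173, so over time expected prices rise and SRAS shifts left until Y returns to 4173.
Long run: Y = 4173 on the AD curve gives 4173 = 6659 − 7P, so P = 355.14.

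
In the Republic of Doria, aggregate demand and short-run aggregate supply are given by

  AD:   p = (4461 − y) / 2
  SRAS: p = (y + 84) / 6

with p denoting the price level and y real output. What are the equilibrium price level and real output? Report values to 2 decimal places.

Rearrange AD to y = 4461 − 2p.
Rearrange SRAS to y = 6p − 84.
Set AD = SRAS: 4461 − 2p = 6p − 84, so 4545 = 8p and p = 568.13.
Substituting into AD, y = 4461 − 2p = 3324.75.

p = 568.13, y = 3324.75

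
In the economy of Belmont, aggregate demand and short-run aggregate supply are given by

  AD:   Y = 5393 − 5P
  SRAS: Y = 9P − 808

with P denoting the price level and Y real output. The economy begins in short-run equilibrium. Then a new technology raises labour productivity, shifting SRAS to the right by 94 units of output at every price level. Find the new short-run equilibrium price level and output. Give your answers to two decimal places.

P = 436.21, Y = 3211.93

This is a positive supply shock: SRAS shifts right.
New SRAS: Y = 9P − 714.
Set AD = SRAS: 5393 − 5P = 9P − 714, so 6107 = 14P and P = 436.21.
Substituting into AD, Y = 3211.93.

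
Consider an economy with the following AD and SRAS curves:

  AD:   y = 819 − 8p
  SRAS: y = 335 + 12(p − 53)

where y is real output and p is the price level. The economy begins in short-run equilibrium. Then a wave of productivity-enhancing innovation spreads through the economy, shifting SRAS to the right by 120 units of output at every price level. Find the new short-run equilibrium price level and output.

p = 50, y = 419

This is a positive supply shock: SRAS shifts right.
New SRAS: y = 12p − 181.
Set AD = SRAS: 819 − 8p = 12p − 181, so 1000 = 20p and p = 50.
y = 819 − 8·50 = 419.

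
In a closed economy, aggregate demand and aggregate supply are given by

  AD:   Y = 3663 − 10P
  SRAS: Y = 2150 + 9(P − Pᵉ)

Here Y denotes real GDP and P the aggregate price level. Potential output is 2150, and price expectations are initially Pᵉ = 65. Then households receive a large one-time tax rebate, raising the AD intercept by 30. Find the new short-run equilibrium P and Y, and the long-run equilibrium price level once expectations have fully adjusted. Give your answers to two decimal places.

AD shifts right: new AD is Y = 3693 − 10P. With Pᵉ = 65, SRAS is Y = 1565 + 9P.
Short run: 3693 − 10P = 1565 + 9P gives 2128 = 19P, so P = 112.00 and Y = 3693 − 10P = 2573.00.
Y = 2573.00 is above potential 2150; expectations adjust and SRAS shifts left until Y = 2150.
Long run: on the new AD curve, 2150 = 3693 − 10P gives P = 154.30.

Short run: P = 112.00, Y = 2573.00. Long run: P = 154.30.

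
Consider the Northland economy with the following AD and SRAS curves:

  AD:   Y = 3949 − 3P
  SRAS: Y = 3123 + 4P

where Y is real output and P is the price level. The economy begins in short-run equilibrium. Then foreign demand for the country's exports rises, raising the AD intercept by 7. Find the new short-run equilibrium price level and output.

This is a positive demand shock: AD shifts right.
New AD: Y = 3956 − 3P.
Set AD = SRAS: 3956 − 3P = 3123 + 4P, so 833 = 7P and P = 119.
Y = 3956 − 3·119 = 3599.

P = 119, Y = 3599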